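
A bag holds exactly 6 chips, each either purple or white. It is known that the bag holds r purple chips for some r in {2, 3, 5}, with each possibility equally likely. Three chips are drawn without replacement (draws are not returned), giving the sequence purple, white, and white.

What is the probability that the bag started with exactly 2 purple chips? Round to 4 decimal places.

For each hypothesis, P(data | H) works out to: P(data | r = 2) = (2/6)(4/5)(3/4) = 1/5; P(data | r = 3) = (3/6)(3/5)(2/4) = 3/20; P(data | r = 5) = (5/6)(1/5)(0/4) = 0.
The prior-weighted likelihoods are 1/3 · 1/5 = 1/15, 1/3 · 3/20 = 1/20, 1/3 · 0 = 0; these sum to 7/60.
Hence P(r = 2 | data) = (1/15) / (7/60) = 4/7.

0.5714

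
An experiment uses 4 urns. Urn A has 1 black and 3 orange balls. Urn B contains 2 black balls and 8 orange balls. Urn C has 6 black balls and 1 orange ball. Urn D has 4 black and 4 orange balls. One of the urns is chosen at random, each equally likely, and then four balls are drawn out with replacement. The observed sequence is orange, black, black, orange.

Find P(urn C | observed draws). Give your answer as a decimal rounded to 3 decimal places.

For each hypothesis, P(data | H) works out to: P(data | urn A) = (3/4)(1/4)(1/4)(3/4) = 0.035156; P(data | urn B) = (8/10)(2/10)(2/10)(8/10) = 0.0256; P(data | urn C) = (1/7)(6/7)(6/7)(1/7) = 0.014994; P(data | urn D) = (4/8)(4/8)(4/8)(4/8) = 0.0625.
Weighting by the prior gives 1/4 · 0.035156 = 0.0087891, 1/4 · 0.0256 = 0.0064, 1/4 · 0.014994 = 0.0037484, 1/4 · 0.0625 = 0.015625; these sum to 0.034563.
So P(urn C | data) = (0.0037484) / (0.034563) = 0.10845.

0.108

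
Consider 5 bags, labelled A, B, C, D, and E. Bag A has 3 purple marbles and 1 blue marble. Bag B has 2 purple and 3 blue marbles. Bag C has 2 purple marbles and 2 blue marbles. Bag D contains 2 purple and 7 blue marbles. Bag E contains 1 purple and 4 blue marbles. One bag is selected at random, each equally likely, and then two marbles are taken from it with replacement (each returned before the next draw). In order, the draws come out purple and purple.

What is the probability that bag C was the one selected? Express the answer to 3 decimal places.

0.235

For each hypothesis, P(data | H) works out to: P(data | bag A) = (3/4)(3/4) = 0.5625; P(data | bag B) = (2/5)(2/5) = 0.16; P(data | bag C) = (2/4)(2/4) = 0.25; P(data | bag D) = (2/9)(2/9) = 0.049383; P(data | bag E) = (1/5)(1/5) = 0.04.
Weighting by the prior gives 1/5 · 0.5625 = 0.1125, 1/5 · 0.16 = 0.032, 1/5 · 0.25 = 0.05, 1/5 · 0.049383 = 0.0098765, 1/5 · 0.04 = 0.008; these sum to 0.21238.
Therefore the posterior P(bag C | data) = (0.05) / (0.21238) = 0.23543.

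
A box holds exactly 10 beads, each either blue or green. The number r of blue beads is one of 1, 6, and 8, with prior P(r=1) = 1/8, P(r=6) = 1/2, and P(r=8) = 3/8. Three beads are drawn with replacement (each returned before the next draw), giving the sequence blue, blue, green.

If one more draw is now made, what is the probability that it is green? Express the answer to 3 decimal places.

Compute the likelihood of the observed sequence for each case: P(data | r = 1) = (1/10)(1/10)(9/10) = 0.009; P(data | r = 6) = (6/10)(6/10)(4/10) = 0.144; P(data | r = 8) = (8/10)(8/10)(2/10) = 0.128.
Multiplying each by its prior: 1/8 · 0.009 = 0.001125, 1/2 · 0.144 = 0.072, 3/8 · 0.128 = 0.048; these sum to 0.12112.
Normalising, the posterior is P(r = 1 | data) = 0.0092879, P(r = 6 | data) = 0.59443, P(r = 8 | data) = 0.39628.
The predictive probability is P(green next | data) = (9/10)(0.0092879) + (2/5)(0.59443) + (1/5)(0.39628) = 0.32539.

0.325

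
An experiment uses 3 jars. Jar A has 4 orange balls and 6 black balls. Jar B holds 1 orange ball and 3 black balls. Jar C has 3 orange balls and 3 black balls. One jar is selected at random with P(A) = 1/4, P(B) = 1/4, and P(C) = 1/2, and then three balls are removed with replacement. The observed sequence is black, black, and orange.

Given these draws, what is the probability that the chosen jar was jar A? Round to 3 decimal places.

Under each hypothesis, the probability of the observed sequence is: P(data | jar A) = (6/10)(6/10)(4/10) = 0.144; P(data | jar B) = (3/4)(3/4)(1/4) = 0.14062; P(data | jar C) = (3/6)(3/6)(3/6) = 0.125.
Weighting by the prior gives 1/4 · 0.144 = 0.036, 1/4 · 0.14062 = 0.035156, 1/2 · 0.125 = 0.0625; with total 0.13366.
Hence P(jar A | data) = (0.036) / (0.13366) = 0.26935.

0.269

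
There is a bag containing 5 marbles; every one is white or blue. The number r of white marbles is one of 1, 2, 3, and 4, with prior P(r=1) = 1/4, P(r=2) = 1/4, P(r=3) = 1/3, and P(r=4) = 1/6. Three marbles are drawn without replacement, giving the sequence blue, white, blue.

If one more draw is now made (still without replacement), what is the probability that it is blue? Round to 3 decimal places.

Compute the likelihood of the observed sequence for each case: P(data | r = 1) = (4/5)(1/4)(3/3) = 1/5; P(data | r = 2) = (3/5)(2/4)(2/3) = 1/5; P(data | r = 3) = (2/5)(3/4)(1/3) = 1/10; P(data | r = 4) = (1/5)(4/4)(0/3) = 0.
The prior-weighted likelihoods are 1/4 · 1/5 = 1/20, 1/4 · 1/5 = 1/20, 1/3 · 1/10 = 1/30, 1/6 · 0 = 0; these sum to 2/15.
Normalising, the posterior is P(r = 1 | data) = 3/8, P(r = 2 | data) = 3/8, P(r = 3 | data) = 1/4, P(r = 4 | data) = 0.
Averaging over the posterior, P(blue next | data) = (1)(3/8) + (1/2)(3/8) + (0)(1/4) = 9/16.

0.563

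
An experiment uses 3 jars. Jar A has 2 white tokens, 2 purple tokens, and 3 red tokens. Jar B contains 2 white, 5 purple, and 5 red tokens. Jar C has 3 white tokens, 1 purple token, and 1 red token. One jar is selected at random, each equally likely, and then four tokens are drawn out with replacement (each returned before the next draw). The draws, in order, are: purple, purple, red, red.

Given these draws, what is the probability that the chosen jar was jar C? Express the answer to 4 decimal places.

For each hypothesis, P(data | H) works out to: P(data | jar A) = (2/7)(2/7)(3/7)(3/7) = 0.014994; P(data | jar B) = (5/12)(5/12)(5/12)(5/12) = 0.030141; P(data | jar C) = (1/5)(1/5)(1/5)(1/5) = 0.0016.
Multiplying each by its prior: 1/3 · 0.014994 = 0.0049979, 1/3 · 0.030141 = 0.010047, 1/3 · 0.0016 = 0.00053333; with total 0.015578.
So P(jar C | data) = (0.00053333) / (0.015578) = 0.034236.

0.0342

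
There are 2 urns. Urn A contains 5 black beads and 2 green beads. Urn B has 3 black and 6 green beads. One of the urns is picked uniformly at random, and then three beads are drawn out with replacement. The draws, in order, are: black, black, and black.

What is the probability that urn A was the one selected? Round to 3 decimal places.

Compute the likelihood of the observed sequence for each case: P(data | urn A) = (5/7)(5/7)(5/7) = 0.36443; P(data | urn B) = (3/9)(3/9)(3/9) = 0.037037.
Weighting by the prior gives 1/2 · 0.36443 = 0.18222, 1/2 · 0.037037 = 0.018519; summing to 0.20073.
So P(urn A | data) = (0.18222) / (0.20073) = 0.90775.

0.908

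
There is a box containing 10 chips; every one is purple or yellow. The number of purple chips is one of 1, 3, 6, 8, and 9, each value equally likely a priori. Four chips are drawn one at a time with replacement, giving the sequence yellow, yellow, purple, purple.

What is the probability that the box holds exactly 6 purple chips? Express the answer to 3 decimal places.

Compute the likelihood of the observed sequence for each case: P(data | r = 1) = (9/10)(9/10)(1/10)(1/10) = 0.0081; P(data | r = 3) = (7/10)(7/10)(3/10)(3/10) = 0.0441; P(data | r = 6) = (4/10)(4/10)(6/10)(6/10) = 0.0576; P(data | r = 8) = (2/10)(2/10)(8/10)(8/10) = 0.0256; P(data | r = 9) = (1/10)(1/10)(9/10)(9/10) = 0.0081.
The prior-weighted likelihoods are 1/5 · 0.0081 = 0.00162, 1/5 · 0.0441 = 0.00882, 1/5 · 0.0576 = 0.01152, 1/5 · 0.0256 = 0.00512, 1/5 · 0.0081 = 0.00162; these sum to 0.0287.
So P(r = 6 | data) = (0.01152) / (0.0287) = 0.40139.

0.401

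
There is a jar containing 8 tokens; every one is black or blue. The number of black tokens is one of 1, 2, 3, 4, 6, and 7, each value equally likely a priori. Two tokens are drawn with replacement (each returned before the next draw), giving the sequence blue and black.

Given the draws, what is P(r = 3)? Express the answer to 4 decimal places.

0.2174

The likelihood of the observed sequence under each hypothesis: P(data | r = 1) = (7/8)(1/8) = 7/64; P(data | r = 2) = (6/8)(2/8) = 3/16; P(data | r = 3) = (5/8)(3/8) = 15/64; P(data | r = 4) = (4/8)(4/8) = 1/4; P(data | r = 6) = (2/8)(6/8) = 3/16; P(data | r = 7) = (1/8)(7/8) = 7/64.
Multiplying each by its prior: 1/6 · 7/64 = 7/384, 1/6 · 3/16 = 1/32, 1/6 · 15/64 = 5/128, 1/6 · 1/4 = 1/24, 1/6 · 3/16 = 1/32, 1/6 · 7/64 = 7/384; with total 23/128.
Therefore the posterior P(r = 3 | data) = (5/128) / (23/128) = 5/23.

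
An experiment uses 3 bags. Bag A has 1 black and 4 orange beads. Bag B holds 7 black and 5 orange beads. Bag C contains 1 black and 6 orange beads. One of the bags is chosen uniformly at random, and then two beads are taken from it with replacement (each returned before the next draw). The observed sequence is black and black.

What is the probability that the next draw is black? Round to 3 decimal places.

0.523

The likelihood of the observed sequence under each hypothesis: P(data | bag A) = (1/5)(1/5) = 0.04; P(data | bag B) = (7/12)(7/12) = 0.34028; P(data | bag C) = (1/7)(1/7) = 0.020408.
Weighting by the prior gives 1/3 · 0.04 = 0.013333, 1/3 · 0.34028 = 0.11343, 1/3 · 0.020408 = 0.0068027; with total 0.13356.
Normalising, the posterior is P(bag A | data) = 0.099829, P(bag B | data) = 0.84924, P(bag C | data) = 0.050933.
So P(black next | data) = Σ P(black next | H) P(H | data) = (1/5)(0.099829) + (7/12)(0.84924) + (1/7)(0.050933) = 0.52263.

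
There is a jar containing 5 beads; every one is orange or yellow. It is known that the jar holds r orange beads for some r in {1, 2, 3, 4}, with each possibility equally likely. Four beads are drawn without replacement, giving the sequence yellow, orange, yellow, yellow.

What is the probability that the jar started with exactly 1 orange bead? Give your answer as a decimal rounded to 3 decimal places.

0.667

For each hypothesis, P(data | H) works out to: P(data | r = 1) = (4/5)(1/4)(3/3)(2/2) = 1/5; P(data | r = 2) = (3/5)(2/4)(2/3)(1/2) = 1/10; P(data | r = 3) = (2/5)(3/4)(1/3)(0/2) = 0; P(data | r = 4) = (1/5)(4/4)(0/3) = 0.
Multiplying each by its prior: 1/4 · 1/5 = 1/20, 1/4 · 1/10 = 1/40, 1/4 · 0 = 0, 1/4 · 0 = 0; summing to 3/40.
So P(r = 1 | data) = (1/20) / (3/40) = 2/3.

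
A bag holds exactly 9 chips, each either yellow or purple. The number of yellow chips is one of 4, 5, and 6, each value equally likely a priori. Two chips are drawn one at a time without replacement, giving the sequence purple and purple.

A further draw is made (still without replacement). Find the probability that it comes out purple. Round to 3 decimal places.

0.338

For each hypothesis, P(data | H) works out to: P(data | r = 4) = (5/9)(4/8) = 5/18; P(data | r = 5) = (4/9)(3/8) = 1/6; P(data | r = 6) = (3/9)(2/8) = 1/12.
Weighting by the prior gives 1/3 · 5/18 = 5/54, 1/3 · 1/6 = 1/18, 1/3 · 1/12 = 1/36; summing to 19/108.
Normalising, the posterior is P(r = 4 | data) = 10/19, P(r = 5 | data) = 6/19, P(r = 6 | data) = 3/19.
The predictive probability is P(purple next | data) = (3/7)(10/19) + (2/7)(6/19) + (1/7)(3/19) = 45/133.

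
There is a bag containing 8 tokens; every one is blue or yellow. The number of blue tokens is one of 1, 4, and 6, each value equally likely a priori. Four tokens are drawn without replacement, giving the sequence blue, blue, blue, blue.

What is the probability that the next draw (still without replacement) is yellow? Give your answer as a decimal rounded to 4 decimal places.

The likelihood of the observed sequence under each hypothesis: P(data | r = 1) = (1/8)(0/7) = 0; P(data | r = 4) = (4/8)(3/7)(2/6)(1/5) = 1/70; P(data | r = 6) = (6/8)(5/7)(4/6)(3/5) = 3/14.
Multiplying each by its prior: 1/3 · 0 = 0, 1/3 · 1/70 = 1/210, 1/3 · 3/14 = 1/14; summing to 8/105.
Normalising, the posterior is P(r = 1 | data) = 0, P(r = 4 | data) = 1/16, P(r = 6 | data) = 15/16.
Averaging over the posterior, P(yellow next | data) = (1)(1/16) + (1/2)(15/16) = 17/32.

0.5313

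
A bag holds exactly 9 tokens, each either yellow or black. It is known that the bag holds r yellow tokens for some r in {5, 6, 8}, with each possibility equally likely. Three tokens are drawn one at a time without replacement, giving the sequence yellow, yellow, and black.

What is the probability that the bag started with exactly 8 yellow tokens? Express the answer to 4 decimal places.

Compute the likelihood of the observed sequence for each case: P(data | r = 5) = (5/9)(4/8)(4/7) = 10/63; P(data | r = 6) = (6/9)(5/8)(3/7) = 5/28; P(data | r = 8) = (8/9)(7/8)(1/7) = 1/9.
Multiplying each by its prior: 1/3 · 10/63 = 10/189, 1/3 · 5/28 = 5/84, 1/3 · 1/9 = 1/27; summing to 113/756.
By Bayes' rule, P(r = 8 | data) = (1/27) / (113/756) = 28/113.

0.2478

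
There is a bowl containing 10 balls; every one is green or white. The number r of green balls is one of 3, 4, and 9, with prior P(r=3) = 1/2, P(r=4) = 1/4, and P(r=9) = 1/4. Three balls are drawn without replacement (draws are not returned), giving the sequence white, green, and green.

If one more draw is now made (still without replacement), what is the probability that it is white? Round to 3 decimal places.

Under each hypothesis, the probability of the observed sequence is: P(data | r = 3) = (7/10)(3/9)(2/8) = 7/120; P(data | r = 4) = (6/10)(4/9)(3/8) = 1/10; P(data | r = 9) = (1/10)(9/9)(8/8) = 1/10.
Multiplying each by its prior: 1/2 · 7/120 = 7/240, 1/4 · 1/10 = 1/40, 1/4 · 1/10 = 1/40; with total 19/240.
Normalising, the posterior is P(r = 3 | data) = 7/19, P(r = 4 | data) = 6/19, P(r = 9 | data) = 6/19.
The predictive probability is P(white next | data) = (6/7)(7/19) + (5/7)(6/19) + (0)(6/19) = 72/133.

0.541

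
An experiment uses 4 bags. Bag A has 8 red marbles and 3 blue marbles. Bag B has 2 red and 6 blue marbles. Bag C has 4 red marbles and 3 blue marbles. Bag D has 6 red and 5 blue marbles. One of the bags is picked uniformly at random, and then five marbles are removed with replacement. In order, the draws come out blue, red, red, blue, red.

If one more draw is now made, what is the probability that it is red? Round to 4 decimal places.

Compute the likelihood of the observed sequence for each case: P(data | bag A) = (3/11)(8/11)(8/11)(3/11)(8/11) = 0.028612; P(data | bag B) = (6/8)(2/8)(2/8)(6/8)(2/8) = 0.0087891; P(data | bag C) = (3/7)(4/7)(4/7)(3/7)(4/7) = 0.034271; P(data | bag D) = (5/11)(6/11)(6/11)(5/11)(6/11) = 0.03353.
Multiplying each by its prior: 1/4 · 0.028612 = 0.007153, 1/4 · 0.0087891 = 0.0021973, 1/4 · 0.034271 = 0.0085679, 1/4 · 0.03353 = 0.0083824; with total 0.026301.
Normalising, the posterior is P(bag A | data) = 0.27197, P(bag B | data) = 0.083544, P(bag C | data) = 0.32577, P(bag D | data) = 0.31872.
So P(red next | data) = Σ P(red next | H) P(H | data) = (8/11)(0.27197) + (1/4)(0.083544) + (4/7)(0.32577) + (6/11)(0.31872) = 0.57868.

0.5787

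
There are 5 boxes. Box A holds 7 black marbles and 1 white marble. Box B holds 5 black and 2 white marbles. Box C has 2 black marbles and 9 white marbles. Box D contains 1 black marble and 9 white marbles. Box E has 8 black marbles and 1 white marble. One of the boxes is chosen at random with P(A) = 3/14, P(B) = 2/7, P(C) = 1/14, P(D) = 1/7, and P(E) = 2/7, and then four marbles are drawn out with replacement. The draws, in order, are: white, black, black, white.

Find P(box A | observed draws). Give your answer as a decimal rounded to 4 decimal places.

For each hypothesis, P(data | H) works out to: P(data | box A) = (1/8)(7/8)(7/8)(1/8) = 0.011963; P(data | box B) = (2/7)(5/7)(5/7)(2/7) = 0.041649; P(data | box C) = (9/11)(2/11)(2/11)(9/11) = 0.02213; P(data | box D) = (9/10)(1/10)(1/10)(9/10) = 0.0081; P(data | box E) = (1/9)(8/9)(8/9)(1/9) = 0.0097546.
Multiplying each by its prior: 3/14 · 0.011963 = 0.0025635, 2/7 · 0.041649 = 0.0119, 1/14 · 0.02213 = 0.0015807, 1/7 · 0.0081 = 0.0011571, 2/7 · 0.0097546 = 0.002787; these sum to 0.019988.
Therefore the posterior P(box A | data) = (0.0025635) / (0.019988) = 0.12825.

0.1282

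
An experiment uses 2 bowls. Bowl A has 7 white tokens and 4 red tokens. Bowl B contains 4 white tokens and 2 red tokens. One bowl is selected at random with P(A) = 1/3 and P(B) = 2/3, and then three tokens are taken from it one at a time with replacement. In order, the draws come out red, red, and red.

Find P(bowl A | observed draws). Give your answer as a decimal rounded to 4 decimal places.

Compute the likelihood of the observed sequence for each case: P(data | bowl A) = (4/11)(4/11)(4/11) = 0.048084; P(data | bowl B) = (2/6)(2/6)(2/6) = 0.037037.
Multiplying each by its prior: 1/3 · 0.048084 = 0.016028, 2/3 · 0.037037 = 0.024691; summing to 0.040719.
By Bayes' rule, P(bowl A | data) = (0.016028) / (0.040719) = 0.39362.

0.3936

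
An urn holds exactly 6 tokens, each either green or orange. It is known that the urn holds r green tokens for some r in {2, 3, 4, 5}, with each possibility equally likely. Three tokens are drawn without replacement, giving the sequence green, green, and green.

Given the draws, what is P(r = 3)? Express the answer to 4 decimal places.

0.0667

The likelihood of the observed sequence under each hypothesis: P(data | r = 2) = (2/6)(1/5)(0/4) = 0; P(data | r = 3) = (3/6)(2/5)(1/4) = 1/20; P(data | r = 4) = (4/6)(3/5)(2/4) = 1/5; P(data | r = 5) = (5/6)(4/5)(3/4) = 1/2.
Multiplying each by its prior: 1/4 · 0 = 0, 1/4 · 1/20 = 1/80, 1/4 · 1/5 = 1/20, 1/4 · 1/2 = 1/8; with total 3/16.
So P(r = 3 | data) = (1/80) / (3/16) = 1/15.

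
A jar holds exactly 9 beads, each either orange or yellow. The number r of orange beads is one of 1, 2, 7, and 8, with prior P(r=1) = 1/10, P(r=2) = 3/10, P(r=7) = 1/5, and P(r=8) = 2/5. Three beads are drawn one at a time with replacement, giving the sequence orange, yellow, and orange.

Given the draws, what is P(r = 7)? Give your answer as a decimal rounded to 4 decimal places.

0.3603

For each hypothesis, P(data | H) works out to: P(data | r = 1) = (1/9)(8/9)(1/9) = 0.010974; P(data | r = 2) = (2/9)(7/9)(2/9) = 0.038409; P(data | r = 7) = (7/9)(2/9)(7/9) = 0.13443; P(data | r = 8) = (8/9)(1/9)(8/9) = 0.087791.
Weighting by the prior gives 1/10 · 0.010974 = 0.0010974, 3/10 · 0.038409 = 0.011523, 1/5 · 0.13443 = 0.026886, 2/5 · 0.087791 = 0.035117; these sum to 0.074623.
So P(r = 7 | data) = (0.026886) / (0.074623) = 0.36029.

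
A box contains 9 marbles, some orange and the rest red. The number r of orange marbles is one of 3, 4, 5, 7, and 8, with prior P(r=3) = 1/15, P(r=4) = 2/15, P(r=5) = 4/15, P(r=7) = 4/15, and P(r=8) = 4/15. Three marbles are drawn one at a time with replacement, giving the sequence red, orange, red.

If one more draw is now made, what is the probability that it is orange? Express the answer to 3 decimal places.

The likelihood of the observed sequence under each hypothesis: P(data | r = 3) = (6/9)(3/9)(6/9) = 0.14815; P(data | r = 4) = (5/9)(4/9)(5/9) = 0.13717; P(data | r = 5) = (4/9)(5/9)(4/9) = 0.10974; P(data | r = 7) = (2/9)(7/9)(2/9) = 0.038409; P(data | r = 8) = (1/9)(8/9)(1/9) = 0.010974.
The prior-weighted likelihoods are 1/15 · 0.14815 = 0.0098765, 2/15 · 0.13717 = 0.01829, 4/15 · 0.10974 = 0.029264, 4/15 · 0.038409 = 0.010242, 4/15 · 0.010974 = 0.0029264; these sum to 0.070599.
Dividing through by the total gives posterior P(r = 3 | data) = 0.1399, P(r = 4 | data) = 0.25907, P(r = 5 | data) = 0.41451, P(r = 7 | data) = 0.14508, P(r = 8 | data) = 0.041451.
The predictive probability is P(orange next | data) = (1/3)(0.1399) + (4/9)(0.25907) + (5/9)(0.41451) + (7/9)(0.14508) + (8/9)(0.041451) = 0.54174.

0.542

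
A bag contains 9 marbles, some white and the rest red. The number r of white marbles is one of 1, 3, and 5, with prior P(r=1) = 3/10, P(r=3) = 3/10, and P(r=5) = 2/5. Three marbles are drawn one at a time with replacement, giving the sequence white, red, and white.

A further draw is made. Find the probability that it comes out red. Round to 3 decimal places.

The likelihood of the observed sequence under each hypothesis: P(data | r = 1) = (1/9)(8/9)(1/9) = 0.010974; P(data | r = 3) = (3/9)(6/9)(3/9) = 0.074074; P(data | r = 5) = (5/9)(4/9)(5/9) = 0.13717.
Weighting by the prior gives 3/10 · 0.010974 = 0.0032922, 3/10 · 0.074074 = 0.022222, 2/5 · 0.13717 = 0.05487; summing to 0.080384.
Dividing through by the total gives posterior P(r = 1 | data) = 0.040956, P(r = 3 | data) = 0.27645, P(r = 5 | data) = 0.68259.
The predictive probability is P(red next | data) = (8/9)(0.040956) + (2/3)(0.27645) + (4/9)(0.68259) = 0.52408.

0.524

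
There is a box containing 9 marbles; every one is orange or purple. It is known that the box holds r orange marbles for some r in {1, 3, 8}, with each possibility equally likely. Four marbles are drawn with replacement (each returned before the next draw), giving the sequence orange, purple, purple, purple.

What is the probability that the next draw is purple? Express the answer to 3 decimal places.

0.760

Under each hypothesis, the probability of the observed sequence is: P(data | r = 1) = (1/9)(8/9)(8/9)(8/9) = 0.078037; P(data | r = 3) = (3/9)(6/9)(6/9)(6/9) = 0.098765; P(data | r = 8) = (8/9)(1/9)(1/9)(1/9) = 0.0012193.
Weighting by the prior gives 1/3 · 0.078037 = 0.026012, 1/3 · 0.098765 = 0.032922, 1/3 · 0.0012193 = 0.00040644; these sum to 0.059341.
Dividing through by the total gives posterior P(r = 1 | data) = 0.43836, P(r = 3 | data) = 0.55479, P(r = 8 | data) = 0.0068493.
The predictive probability is P(purple next | data) = (8/9)(0.43836) + (2/3)(0.55479) + (1/9)(0.0068493) = 0.76027.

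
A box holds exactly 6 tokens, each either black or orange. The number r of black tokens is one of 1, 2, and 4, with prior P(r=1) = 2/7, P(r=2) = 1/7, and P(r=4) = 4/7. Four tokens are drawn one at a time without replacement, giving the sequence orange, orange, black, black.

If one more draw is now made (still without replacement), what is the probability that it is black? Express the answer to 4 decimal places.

Under each hypothesis, the probability of the observed sequence is: P(data | r = 1) = (5/6)(4/5)(1/4)(0/3) = 0; P(data | r = 2) = (4/6)(3/5)(2/4)(1/3) = 1/15; P(data | r = 4) = (2/6)(1/5)(4/4)(3/3) = 1/15.
Weighting by the prior gives 2/7 · 0 = 0, 1/7 · 1/15 = 1/105, 4/7 · 1/15 = 4/105; summing to 1/21.
Dividing through by the total gives posterior P(r = 1 | data) = 0, P(r = 2 | data) = 1/5, P(r = 4 | data) = 4/5.
The predictive probability is P(black next | data) = (0)(1/5) + (1)(4/5) = 4/5.

0.8000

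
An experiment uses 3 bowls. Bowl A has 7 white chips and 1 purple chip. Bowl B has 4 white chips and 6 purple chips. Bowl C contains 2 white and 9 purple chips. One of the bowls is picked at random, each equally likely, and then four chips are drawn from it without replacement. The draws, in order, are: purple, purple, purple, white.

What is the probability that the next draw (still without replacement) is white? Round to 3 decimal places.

For each hypothesis, P(data | H) works out to: P(data | bowl A) = (1/8)(0/7) = 0; P(data | bowl B) = (6/10)(5/9)(4/8)(4/7) = 0.095238; P(data | bowl C) = (9/11)(8/10)(7/9)(2/8) = 0.12727.
Multiplying each by its prior: 1/3 · 0 = 0, 1/3 · 0.095238 = 0.031746, 1/3 · 0.12727 = 0.042424; with total 0.07417.
The posterior is then P(bowl A | data) = 0, P(bowl B | data) = 0.42802, P(bowl C | data) = 0.57198.
Averaging over the posterior, P(white next | data) = (1/2)(0.42802) + (1/7)(0.57198) = 0.29572.

0.296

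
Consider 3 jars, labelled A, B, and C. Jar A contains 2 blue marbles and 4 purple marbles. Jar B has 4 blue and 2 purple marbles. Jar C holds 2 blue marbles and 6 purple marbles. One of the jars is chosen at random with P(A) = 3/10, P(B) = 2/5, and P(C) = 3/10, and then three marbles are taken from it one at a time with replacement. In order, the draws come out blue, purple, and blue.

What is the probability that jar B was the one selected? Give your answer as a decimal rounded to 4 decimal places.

The likelihood of the observed sequence under each hypothesis: P(data | jar A) = (2/6)(4/6)(2/6) = 0.074074; P(data | jar B) = (4/6)(2/6)(4/6) = 0.14815; P(data | jar C) = (2/8)(6/8)(2/8) = 0.046875.
Multiplying each by its prior: 3/10 · 0.074074 = 0.022222, 2/5 · 0.14815 = 0.059259, 3/10 · 0.046875 = 0.014063; these sum to 0.095544.
So P(jar B | data) = (0.059259) / (0.095544) = 0.62023.

0.6202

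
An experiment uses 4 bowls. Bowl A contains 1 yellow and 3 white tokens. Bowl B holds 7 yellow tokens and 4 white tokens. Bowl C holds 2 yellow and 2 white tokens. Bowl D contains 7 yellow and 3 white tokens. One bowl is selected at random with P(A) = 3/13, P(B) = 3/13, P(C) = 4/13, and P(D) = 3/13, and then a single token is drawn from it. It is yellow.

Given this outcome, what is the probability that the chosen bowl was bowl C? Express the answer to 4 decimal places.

0.2959

Under each hypothesis, the probability of this draw is: P(data | bowl A) = (1/4) = 0.25; P(data | bowl B) = (7/11) = 0.63636; P(data | bowl C) = (2/4) = 0.5; P(data | bowl D) = (7/10) = 0.7.
Weighting by the prior gives 3/13 · 0.25 = 0.057692, 3/13 · 0.63636 = 0.14685, 4/13 · 0.5 = 0.15385, 3/13 · 0.7 = 0.16154; summing to 0.51993.
By Bayes' rule, P(bowl C | data) = (0.15385) / (0.51993) = 0.2959.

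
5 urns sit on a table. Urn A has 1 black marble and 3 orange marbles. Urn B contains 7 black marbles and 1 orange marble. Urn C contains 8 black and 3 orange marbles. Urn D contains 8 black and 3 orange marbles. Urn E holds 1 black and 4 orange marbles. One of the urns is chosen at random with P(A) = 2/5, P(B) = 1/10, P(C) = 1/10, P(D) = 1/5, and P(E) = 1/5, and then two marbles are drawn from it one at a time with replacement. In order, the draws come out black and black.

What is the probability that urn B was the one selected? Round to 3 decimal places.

0.285

For each hypothesis, P(data | H) works out to: P(data | urn A) = (1/4)(1/4) = 0.0625; P(data | urn B) = (7/8)(7/8) = 0.76562; P(data | urn C) = (8/11)(8/11) = 0.52893; P(data | urn D) = (8/11)(8/11) = 0.52893; P(data | urn E) = (1/5)(1/5) = 0.04.
Weighting by the prior gives 2/5 · 0.0625 = 0.025, 1/10 · 0.76562 = 0.076563, 1/10 · 0.52893 = 0.052893, 1/5 · 0.52893 = 0.10579, 1/5 · 0.04 = 0.008; these sum to 0.26824.
Hence P(urn B | data) = (0.076563) / (0.26824) = 0.28543.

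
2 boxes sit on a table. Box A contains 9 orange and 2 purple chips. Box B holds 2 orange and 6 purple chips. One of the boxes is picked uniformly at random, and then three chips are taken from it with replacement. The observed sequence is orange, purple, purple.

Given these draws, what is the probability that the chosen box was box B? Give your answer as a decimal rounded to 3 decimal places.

Compute the likelihood of the observed sequence for each case: P(data | box A) = (9/11)(2/11)(2/11) = 0.027047; P(data | box B) = (2/8)(6/8)(6/8) = 0.14062.
The prior-weighted likelihoods are 1/2 · 0.027047 = 0.013524, 1/2 · 0.14062 = 0.070312; with total 0.083836.
By Bayes' rule, P(box B | data) = (0.070312) / (0.083836) = 0.83869.

0.839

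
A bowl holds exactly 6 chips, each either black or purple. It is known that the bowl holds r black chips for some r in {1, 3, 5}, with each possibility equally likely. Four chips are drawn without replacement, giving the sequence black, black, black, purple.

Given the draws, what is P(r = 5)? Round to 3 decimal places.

0.769

Under each hypothesis, the probability of the observed sequence is: P(data | r = 1) = (1/6)(0/5) = 0; P(data | r = 3) = (3/6)(2/5)(1/4)(3/3) = 1/20; P(data | r = 5) = (5/6)(4/5)(3/4)(1/3) = 1/6.
The prior-weighted likelihoods are 1/3 · 0 = 0, 1/3 · 1/20 = 1/60, 1/3 · 1/6 = 1/18; with total 13/180.
So P(r = 5 | data) = (1/18) / (13/180) = 10/13.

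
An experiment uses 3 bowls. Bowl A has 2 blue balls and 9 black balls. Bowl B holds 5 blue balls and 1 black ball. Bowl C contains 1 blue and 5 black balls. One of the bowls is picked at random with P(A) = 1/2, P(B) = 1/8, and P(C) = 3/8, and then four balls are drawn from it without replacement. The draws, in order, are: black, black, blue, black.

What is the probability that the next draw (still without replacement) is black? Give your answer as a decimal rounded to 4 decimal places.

The likelihood of the observed sequence under each hypothesis: P(data | bowl A) = (9/11)(8/10)(2/9)(7/8) = 7/55; P(data | bowl B) = (1/6)(0/5) = 0; P(data | bowl C) = (5/6)(4/5)(1/4)(3/3) = 1/6.
Multiplying each by its prior: 1/2 · 7/55 = 7/110, 1/8 · 0 = 0, 3/8 · 1/6 = 1/16; with total 111/880.
Dividing through by the total gives posterior P(bowl A | data) = 56/111, P(bowl B | data) = 0, P(bowl C | data) = 55/111.
Averaging over the posterior, P(black next | data) = (6/7)(56/111) + (1)(55/111) = 103/111.

0.9279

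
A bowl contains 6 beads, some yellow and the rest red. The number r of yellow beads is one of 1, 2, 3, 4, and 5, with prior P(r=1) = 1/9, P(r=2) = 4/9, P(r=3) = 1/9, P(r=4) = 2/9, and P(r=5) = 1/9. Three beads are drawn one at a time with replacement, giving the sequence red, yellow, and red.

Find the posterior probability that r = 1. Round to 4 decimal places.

0.1152

Under each hypothesis, the probability of the observed sequence is: P(data | r = 1) = (5/6)(1/6)(5/6) = 0.11574; P(data | r = 2) = (4/6)(2/6)(4/6) = 0.14815; P(data | r = 3) = (3/6)(3/6)(3/6) = 0.125; P(data | r = 4) = (2/6)(4/6)(2/6) = 0.074074; P(data | r = 5) = (1/6)(5/6)(1/6) = 0.023148.
Multiplying each by its prior: 1/9 · 0.11574 = 0.01286, 4/9 · 0.14815 = 0.065844, 1/9 · 0.125 = 0.013889, 2/9 · 0.074074 = 0.016461, 1/9 · 0.023148 = 0.002572; these sum to 0.11163.
Therefore the posterior P(r = 1 | data) = (0.01286) / (0.11163) = 0.11521.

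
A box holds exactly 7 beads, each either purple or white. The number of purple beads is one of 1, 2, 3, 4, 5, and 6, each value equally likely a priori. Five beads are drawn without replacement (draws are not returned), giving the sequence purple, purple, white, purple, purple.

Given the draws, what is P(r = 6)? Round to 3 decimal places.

For each hypothesis, P(data | H) works out to: P(data | r = 1) = (1/7)(0/6) = 0; P(data | r = 2) = (2/7)(1/6)(5/5)(0/4) = 0; P(data | r = 3) = (3/7)(2/6)(4/5)(1/4)(0/3) = 0; P(data | r = 4) = (4/7)(3/6)(3/5)(2/4)(1/3) = 1/35; P(data | r = 5) = (5/7)(4/6)(2/5)(3/4)(2/3) = 2/21; P(data | r = 6) = (6/7)(5/6)(1/5)(4/4)(3/3) = 1/7.
Weighting by the prior gives 1/6 · 0 = 0, 1/6 · 0 = 0, 1/6 · 0 = 0, 1/6 · 1/35 = 1/210, 1/6 · 2/21 = 1/63, 1/6 · 1/7 = 1/42; summing to 2/45.
By Bayes' rule, P(r = 6 | data) = (1/42) / (2/45) = 15/28.

0.536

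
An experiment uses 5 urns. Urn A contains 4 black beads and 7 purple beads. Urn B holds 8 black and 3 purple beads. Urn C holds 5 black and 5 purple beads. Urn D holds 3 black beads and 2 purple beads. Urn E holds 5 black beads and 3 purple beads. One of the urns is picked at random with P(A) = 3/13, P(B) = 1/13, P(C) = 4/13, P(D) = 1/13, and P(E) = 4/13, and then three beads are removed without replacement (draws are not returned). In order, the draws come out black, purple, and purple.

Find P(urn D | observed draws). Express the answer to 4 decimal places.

For each hypothesis, P(data | H) works out to: P(data | urn A) = (4/11)(7/10)(6/9) = 0.1697; P(data | urn B) = (8/11)(3/10)(2/9) = 0.048485; P(data | urn C) = (5/10)(5/9)(4/8) = 0.13889; P(data | urn D) = (3/5)(2/4)(1/3) = 0.1; P(data | urn E) = (5/8)(3/7)(2/6) = 0.089286.
Weighting by the prior gives 3/13 · 0.1697 = 0.039161, 1/13 · 0.048485 = 0.0037296, 4/13 · 0.13889 = 0.042735, 1/13 · 0.1 = 0.0076923, 4/13 · 0.089286 = 0.027473; summing to 0.12079.
Therefore the posterior P(urn D | data) = (0.0076923) / (0.12079) = 0.063683.

0.0637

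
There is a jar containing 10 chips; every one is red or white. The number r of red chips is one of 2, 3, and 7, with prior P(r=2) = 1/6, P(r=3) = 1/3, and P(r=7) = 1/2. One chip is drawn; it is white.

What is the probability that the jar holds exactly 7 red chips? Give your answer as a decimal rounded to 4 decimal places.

Compute the likelihood of this draw for each case: P(data | r = 2) = (8/10) = 4/5; P(data | r = 3) = (7/10) = 7/10; P(data | r = 7) = (3/10) = 3/10.
The prior-weighted likelihoods are 1/6 · 4/5 = 2/15, 1/3 · 7/10 = 7/30, 1/2 · 3/10 = 3/20; summing to 31/60.
Hence P(r = 7 | data) = (3/20) / (31/60) = 9/31.

0.2903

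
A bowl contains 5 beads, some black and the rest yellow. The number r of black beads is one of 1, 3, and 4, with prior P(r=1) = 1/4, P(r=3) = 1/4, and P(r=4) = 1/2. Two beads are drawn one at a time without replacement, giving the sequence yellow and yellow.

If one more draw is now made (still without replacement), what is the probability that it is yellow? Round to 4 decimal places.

For each hypothesis, P(data | H) works out to: P(data | r = 1) = (4/5)(3/4) = 3/5; P(data | r = 3) = (2/5)(1/4) = 1/10; P(data | r = 4) = (1/5)(0/4) = 0.
The prior-weighted likelihoods are 1/4 · 3/5 = 3/20, 1/4 · 1/10 = 1/40, 1/2 · 0 = 0; these sum to 7/40.
Dividing through by the total gives posterior P(r = 1 | data) = 6/7, P(r = 3 | data) = 1/7, P(r = 4 | data) = 0.
The predictive probability is P(yellow next | data) = (2/3)(6/7) + (0)(1/7) = 4/7.

0.5714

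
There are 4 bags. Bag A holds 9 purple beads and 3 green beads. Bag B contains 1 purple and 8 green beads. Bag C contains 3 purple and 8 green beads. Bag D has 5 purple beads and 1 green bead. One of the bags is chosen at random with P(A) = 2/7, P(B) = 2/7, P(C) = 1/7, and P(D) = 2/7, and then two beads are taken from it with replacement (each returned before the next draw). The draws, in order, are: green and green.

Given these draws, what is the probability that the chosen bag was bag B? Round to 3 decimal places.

For each hypothesis, P(data | H) works out to: P(data | bag A) = (3/12)(3/12) = 0.0625; P(data | bag B) = (8/9)(8/9) = 0.79012; P(data | bag C) = (8/11)(8/11) = 0.52893; P(data | bag D) = (1/6)(1/6) = 0.027778.
Multiplying each by its prior: 2/7 · 0.0625 = 0.017857, 2/7 · 0.79012 = 0.22575, 1/7 · 0.52893 = 0.075561, 2/7 · 0.027778 = 0.0079365; summing to 0.3271.
Therefore the posterior P(bag B | data) = (0.22575) / (0.3271) = 0.69015.

0.690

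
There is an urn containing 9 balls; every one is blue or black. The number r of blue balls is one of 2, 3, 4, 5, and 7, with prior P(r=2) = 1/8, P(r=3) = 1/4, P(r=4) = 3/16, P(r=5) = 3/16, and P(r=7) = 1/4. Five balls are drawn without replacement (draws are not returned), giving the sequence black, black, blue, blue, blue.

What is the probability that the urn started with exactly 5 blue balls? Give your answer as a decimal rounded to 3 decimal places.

0.360

Under each hypothesis, the probability of the observed sequence is: P(data | r = 2) = (7/9)(6/8)(2/7)(1/6)(0/5) = 0; P(data | r = 3) = (6/9)(5/8)(3/7)(2/6)(1/5) = 0.011905; P(data | r = 4) = (5/9)(4/8)(4/7)(3/6)(2/5) = 0.031746; P(data | r = 5) = (4/9)(3/8)(5/7)(4/6)(3/5) = 0.047619; P(data | r = 7) = (2/9)(1/8)(7/7)(6/6)(5/5) = 0.027778.
Multiplying each by its prior: 1/8 · 0 = 0, 1/4 · 0.011905 = 0.0029762, 3/16 · 0.031746 = 0.0059524, 3/16 · 0.047619 = 0.0089286, 1/4 · 0.027778 = 0.0069444; summing to 0.024802.
By Bayes' rule, P(r = 5 | data) = (0.0089286) / (0.024802) = 0.36.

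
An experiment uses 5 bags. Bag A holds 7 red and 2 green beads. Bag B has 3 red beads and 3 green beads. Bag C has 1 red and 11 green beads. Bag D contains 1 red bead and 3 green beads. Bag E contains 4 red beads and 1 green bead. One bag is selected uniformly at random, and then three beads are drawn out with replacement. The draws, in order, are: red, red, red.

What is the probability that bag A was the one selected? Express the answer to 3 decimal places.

0.419

Compute the likelihood of the observed sequence for each case: P(data | bag A) = (7/9)(7/9)(7/9) = 0.47051; P(data | bag B) = (3/6)(3/6)(3/6) = 0.125; P(data | bag C) = (1/12)(1/12)(1/12) = 0.0005787; P(data | bag D) = (1/4)(1/4)(1/4) = 0.015625; P(data | bag E) = (4/5)(4/5)(4/5) = 0.512.
Multiplying each by its prior: 1/5 · 0.47051 = 0.094102, 1/5 · 0.125 = 0.025, 1/5 · 0.0005787 = 0.00011574, 1/5 · 0.015625 = 0.003125, 1/5 · 0.512 = 0.1024; summing to 0.22474.
By Bayes' rule, P(bag A | data) = (0.094102) / (0.22474) = 0.41871.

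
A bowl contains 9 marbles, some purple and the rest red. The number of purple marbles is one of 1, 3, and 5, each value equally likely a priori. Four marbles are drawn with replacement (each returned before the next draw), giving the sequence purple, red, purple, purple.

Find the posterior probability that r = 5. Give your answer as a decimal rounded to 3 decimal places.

0.746

Compute the likelihood of the observed sequence for each case: P(data | r = 1) = (1/9)(8/9)(1/9)(1/9) = 0.0012193; P(data | r = 3) = (3/9)(6/9)(3/9)(3/9) = 0.024691; P(data | r = 5) = (5/9)(4/9)(5/9)(5/9) = 0.076208.
The prior-weighted likelihoods are 1/3 · 0.0012193 = 0.00040644, 1/3 · 0.024691 = 0.0082305, 1/3 · 0.076208 = 0.025403; with total 0.03404.
Therefore the posterior P(r = 5 | data) = (0.025403) / (0.03404) = 0.74627.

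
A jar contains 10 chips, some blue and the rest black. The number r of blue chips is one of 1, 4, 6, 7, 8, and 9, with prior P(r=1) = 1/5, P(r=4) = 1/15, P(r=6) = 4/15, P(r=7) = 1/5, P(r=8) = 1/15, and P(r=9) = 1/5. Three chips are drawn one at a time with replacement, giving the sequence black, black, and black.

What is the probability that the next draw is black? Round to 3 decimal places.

The likelihood of the observed sequence under each hypothesis: P(data | r = 1) = (9/10)(9/10)(9/10) = 0.729; P(data | r = 4) = (6/10)(6/10)(6/10) = 0.216; P(data | r = 6) = (4/10)(4/10)(4/10) = 0.064; P(data | r = 7) = (3/10)(3/10)(3/10) = 0.027; P(data | r = 8) = (2/10)(2/10)(2/10) = 0.008; P(data | r = 9) = (1/10)(1/10)(1/10) = 0.001.
Weighting by the prior gives 1/5 · 0.729 = 0.1458, 1/15 · 0.216 = 0.0144, 4/15 · 0.064 = 0.017067, 1/5 · 0.027 = 0.0054, 1/15 · 0.008 = 0.00053333, 1/5 · 0.001 = 0.0002; summing to 0.1834.
The posterior is then P(r = 1 | data) = 0.79498, P(r = 4 | data) = 0.078517, P(r = 6 | data) = 0.093057, P(r = 7 | data) = 0.029444, P(r = 8 | data) = 0.002908, P(r = 9 | data) = 0.0010905.
So P(black next | data) = Σ P(black next | H) P(H | data) = (9/10)(0.79498) + (3/5)(0.078517) + (2/5)(0.093057) + (3/10)(0.029444) + (1/5)(0.002908) + (1/10)(0.0010905) = 0.80934.

0.809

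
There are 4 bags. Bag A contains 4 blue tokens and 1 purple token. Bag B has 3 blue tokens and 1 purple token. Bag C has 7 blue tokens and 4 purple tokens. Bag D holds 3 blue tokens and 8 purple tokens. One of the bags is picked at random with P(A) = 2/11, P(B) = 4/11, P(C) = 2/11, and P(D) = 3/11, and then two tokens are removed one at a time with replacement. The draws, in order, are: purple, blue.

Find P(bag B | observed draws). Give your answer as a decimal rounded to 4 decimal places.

Under each hypothesis, the probability of the observed sequence is: P(data | bag A) = (1/5)(4/5) = 0.16; P(data | bag B) = (1/4)(3/4) = 0.1875; P(data | bag C) = (4/11)(7/11) = 0.2314; P(data | bag D) = (8/11)(3/11) = 0.19835.
The prior-weighted likelihoods are 2/11 · 0.16 = 0.029091, 4/11 · 0.1875 = 0.068182, 2/11 · 0.2314 = 0.042074, 3/11 · 0.19835 = 0.054095; summing to 0.19344.
Hence P(bag B | data) = (0.068182) / (0.19344) = 0.35247.

0.3525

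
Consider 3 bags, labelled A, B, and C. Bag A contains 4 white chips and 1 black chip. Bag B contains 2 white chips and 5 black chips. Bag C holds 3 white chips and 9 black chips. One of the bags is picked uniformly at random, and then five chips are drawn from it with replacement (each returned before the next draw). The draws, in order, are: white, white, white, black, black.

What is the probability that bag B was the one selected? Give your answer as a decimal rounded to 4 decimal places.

0.2890

The likelihood of the observed sequence under each hypothesis: P(data | bag A) = (4/5)(4/5)(4/5)(1/5)(1/5) = 0.02048; P(data | bag B) = (2/7)(2/7)(2/7)(5/7)(5/7) = 0.0119; P(data | bag C) = (3/12)(3/12)(3/12)(9/12)(9/12) = 0.0087891.
Multiplying each by its prior: 1/3 · 0.02048 = 0.0068267, 1/3 · 0.0119 = 0.0039666, 1/3 · 0.0087891 = 0.0029297; these sum to 0.013723.
Therefore the posterior P(bag B | data) = (0.0039666) / (0.013723) = 0.28905.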